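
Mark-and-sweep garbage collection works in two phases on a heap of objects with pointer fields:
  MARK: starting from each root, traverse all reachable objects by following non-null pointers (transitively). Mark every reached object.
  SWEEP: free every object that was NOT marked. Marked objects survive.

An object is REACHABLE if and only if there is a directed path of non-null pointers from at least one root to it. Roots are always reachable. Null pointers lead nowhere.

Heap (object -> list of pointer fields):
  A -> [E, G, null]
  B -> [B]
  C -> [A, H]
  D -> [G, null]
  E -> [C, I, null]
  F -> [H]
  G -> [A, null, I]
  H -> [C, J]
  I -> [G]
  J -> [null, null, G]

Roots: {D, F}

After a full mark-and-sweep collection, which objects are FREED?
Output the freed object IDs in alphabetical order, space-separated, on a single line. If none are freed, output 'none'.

Answer: B

Derivation:
Roots: D F
Mark D: refs=G null, marked=D
Mark F: refs=H, marked=D F
Mark G: refs=A null I, marked=D F G
Mark H: refs=C J, marked=D F G H
Mark A: refs=E G null, marked=A D F G H
Mark I: refs=G, marked=A D F G H I
Mark C: refs=A H, marked=A C D F G H I
Mark J: refs=null null G, marked=A C D F G H I J
Mark E: refs=C I null, marked=A C D E F G H I J
Unmarked (collected): B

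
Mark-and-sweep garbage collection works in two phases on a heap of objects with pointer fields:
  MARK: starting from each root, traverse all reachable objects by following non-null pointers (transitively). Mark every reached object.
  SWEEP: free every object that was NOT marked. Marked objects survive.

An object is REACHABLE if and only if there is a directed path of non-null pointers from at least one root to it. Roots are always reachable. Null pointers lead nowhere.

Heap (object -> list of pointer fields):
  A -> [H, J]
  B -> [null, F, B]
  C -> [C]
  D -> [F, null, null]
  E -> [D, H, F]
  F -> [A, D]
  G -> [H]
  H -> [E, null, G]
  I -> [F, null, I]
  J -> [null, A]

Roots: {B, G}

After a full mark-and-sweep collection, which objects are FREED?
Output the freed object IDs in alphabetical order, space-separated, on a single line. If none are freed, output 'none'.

Answer: C I

Derivation:
Roots: B G
Mark B: refs=null F B, marked=B
Mark G: refs=H, marked=B G
Mark F: refs=A D, marked=B F G
Mark H: refs=E null G, marked=B F G H
Mark A: refs=H J, marked=A B F G H
Mark D: refs=F null null, marked=A B D F G H
Mark E: refs=D H F, marked=A B D E F G H
Mark J: refs=null A, marked=A B D E F G H J
Unmarked (collected): C I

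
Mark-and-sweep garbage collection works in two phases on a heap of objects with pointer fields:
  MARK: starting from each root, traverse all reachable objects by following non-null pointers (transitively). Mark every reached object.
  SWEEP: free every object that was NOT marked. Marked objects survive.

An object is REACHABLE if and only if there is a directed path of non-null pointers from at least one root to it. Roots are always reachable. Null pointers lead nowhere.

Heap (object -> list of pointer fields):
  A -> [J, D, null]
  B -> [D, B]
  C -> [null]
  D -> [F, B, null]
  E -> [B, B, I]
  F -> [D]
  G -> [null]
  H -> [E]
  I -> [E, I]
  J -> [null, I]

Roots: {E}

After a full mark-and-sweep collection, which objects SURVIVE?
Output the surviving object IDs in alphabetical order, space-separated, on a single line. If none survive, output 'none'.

Answer: B D E F I

Derivation:
Roots: E
Mark E: refs=B B I, marked=E
Mark B: refs=D B, marked=B E
Mark I: refs=E I, marked=B E I
Mark D: refs=F B null, marked=B D E I
Mark F: refs=D, marked=B D E F I
Unmarked (collected): A C G H J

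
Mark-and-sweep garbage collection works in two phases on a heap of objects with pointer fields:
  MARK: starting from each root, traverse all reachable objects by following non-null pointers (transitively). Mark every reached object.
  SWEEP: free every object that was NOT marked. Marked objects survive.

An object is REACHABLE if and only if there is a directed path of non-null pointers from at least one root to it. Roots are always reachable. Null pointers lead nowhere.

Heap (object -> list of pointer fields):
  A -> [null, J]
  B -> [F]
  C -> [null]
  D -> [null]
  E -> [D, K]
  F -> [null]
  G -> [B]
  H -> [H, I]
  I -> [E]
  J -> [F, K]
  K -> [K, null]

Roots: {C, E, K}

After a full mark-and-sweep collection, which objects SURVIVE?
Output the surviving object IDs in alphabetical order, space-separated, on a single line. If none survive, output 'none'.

Roots: C E K
Mark C: refs=null, marked=C
Mark E: refs=D K, marked=C E
Mark K: refs=K null, marked=C E K
Mark D: refs=null, marked=C D E K
Unmarked (collected): A B F G H I J

Answer: C D E K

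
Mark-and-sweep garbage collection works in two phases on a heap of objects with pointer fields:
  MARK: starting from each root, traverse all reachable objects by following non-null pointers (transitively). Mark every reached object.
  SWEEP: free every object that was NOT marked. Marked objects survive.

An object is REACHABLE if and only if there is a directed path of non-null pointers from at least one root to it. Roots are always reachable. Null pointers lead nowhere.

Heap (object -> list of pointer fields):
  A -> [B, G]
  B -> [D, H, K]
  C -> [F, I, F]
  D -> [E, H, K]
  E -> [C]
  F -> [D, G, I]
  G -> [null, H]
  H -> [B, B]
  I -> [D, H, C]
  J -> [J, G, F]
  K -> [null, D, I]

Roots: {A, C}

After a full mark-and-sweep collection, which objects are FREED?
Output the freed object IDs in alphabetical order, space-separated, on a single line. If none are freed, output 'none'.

Roots: A C
Mark A: refs=B G, marked=A
Mark C: refs=F I F, marked=A C
Mark B: refs=D H K, marked=A B C
Mark G: refs=null H, marked=A B C G
Mark F: refs=D G I, marked=A B C F G
Mark I: refs=D H C, marked=A B C F G I
Mark D: refs=E H K, marked=A B C D F G I
Mark H: refs=B B, marked=A B C D F G H I
Mark K: refs=null D I, marked=A B C D F G H I K
Mark E: refs=C, marked=A B C D E F G H I K
Unmarked (collected): J

Answer: J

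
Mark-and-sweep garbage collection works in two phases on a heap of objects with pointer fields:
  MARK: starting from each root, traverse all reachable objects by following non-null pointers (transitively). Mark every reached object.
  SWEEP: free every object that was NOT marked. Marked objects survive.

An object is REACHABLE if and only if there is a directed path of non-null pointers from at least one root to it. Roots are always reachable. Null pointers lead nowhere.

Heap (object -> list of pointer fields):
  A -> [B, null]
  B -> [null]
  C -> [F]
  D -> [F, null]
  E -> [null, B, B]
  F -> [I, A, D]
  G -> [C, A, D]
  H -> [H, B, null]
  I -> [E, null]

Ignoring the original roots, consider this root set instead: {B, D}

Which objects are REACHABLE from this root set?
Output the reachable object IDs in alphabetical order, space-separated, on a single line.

Answer: A B D E F I

Derivation:
Roots: B D
Mark B: refs=null, marked=B
Mark D: refs=F null, marked=B D
Mark F: refs=I A D, marked=B D F
Mark I: refs=E null, marked=B D F I
Mark A: refs=B null, marked=A B D F I
Mark E: refs=null B B, marked=A B D E F I
Unmarked (collected): C G H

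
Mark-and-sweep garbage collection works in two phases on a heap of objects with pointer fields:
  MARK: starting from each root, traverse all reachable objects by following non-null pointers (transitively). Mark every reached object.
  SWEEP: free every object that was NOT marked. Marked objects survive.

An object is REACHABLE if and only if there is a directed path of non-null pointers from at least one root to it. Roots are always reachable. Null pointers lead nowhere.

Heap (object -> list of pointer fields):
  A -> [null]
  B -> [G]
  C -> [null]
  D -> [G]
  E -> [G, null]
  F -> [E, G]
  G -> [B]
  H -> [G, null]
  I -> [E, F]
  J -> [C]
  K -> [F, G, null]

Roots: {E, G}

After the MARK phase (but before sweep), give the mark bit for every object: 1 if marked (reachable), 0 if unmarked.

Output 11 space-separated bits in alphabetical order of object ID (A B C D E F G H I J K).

Answer: 0 1 0 0 1 0 1 0 0 0 0

Derivation:
Roots: E G
Mark E: refs=G null, marked=E
Mark G: refs=B, marked=E G
Mark B: refs=G, marked=B E G
Unmarked (collected): A C D F H I J K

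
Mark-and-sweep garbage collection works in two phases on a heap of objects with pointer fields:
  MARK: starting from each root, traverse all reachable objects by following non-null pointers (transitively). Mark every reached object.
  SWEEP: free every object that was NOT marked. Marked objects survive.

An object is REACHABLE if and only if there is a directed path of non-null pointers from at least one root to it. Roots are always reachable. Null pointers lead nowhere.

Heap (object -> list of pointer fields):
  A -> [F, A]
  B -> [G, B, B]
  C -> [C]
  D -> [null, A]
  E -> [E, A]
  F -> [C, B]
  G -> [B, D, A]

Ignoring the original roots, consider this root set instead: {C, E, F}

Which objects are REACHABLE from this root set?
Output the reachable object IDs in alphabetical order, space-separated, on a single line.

Answer: A B C D E F G

Derivation:
Roots: C E F
Mark C: refs=C, marked=C
Mark E: refs=E A, marked=C E
Mark F: refs=C B, marked=C E F
Mark A: refs=F A, marked=A C E F
Mark B: refs=G B B, marked=A B C E F
Mark G: refs=B D A, marked=A B C E F G
Mark D: refs=null A, marked=A B C D E F G
Unmarked (collected): (none)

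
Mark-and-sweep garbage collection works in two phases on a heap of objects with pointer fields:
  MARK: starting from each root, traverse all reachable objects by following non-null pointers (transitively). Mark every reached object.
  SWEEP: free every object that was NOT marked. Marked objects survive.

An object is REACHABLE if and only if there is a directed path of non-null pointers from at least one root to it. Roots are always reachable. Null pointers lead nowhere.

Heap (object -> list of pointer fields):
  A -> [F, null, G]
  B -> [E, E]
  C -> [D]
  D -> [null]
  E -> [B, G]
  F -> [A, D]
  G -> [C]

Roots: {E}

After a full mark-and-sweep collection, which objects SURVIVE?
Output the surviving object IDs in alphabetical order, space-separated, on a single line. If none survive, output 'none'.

Roots: E
Mark E: refs=B G, marked=E
Mark B: refs=E E, marked=B E
Mark G: refs=C, marked=B E G
Mark C: refs=D, marked=B C E G
Mark D: refs=null, marked=B C D E G
Unmarked (collected): A F

Answer: B C D E G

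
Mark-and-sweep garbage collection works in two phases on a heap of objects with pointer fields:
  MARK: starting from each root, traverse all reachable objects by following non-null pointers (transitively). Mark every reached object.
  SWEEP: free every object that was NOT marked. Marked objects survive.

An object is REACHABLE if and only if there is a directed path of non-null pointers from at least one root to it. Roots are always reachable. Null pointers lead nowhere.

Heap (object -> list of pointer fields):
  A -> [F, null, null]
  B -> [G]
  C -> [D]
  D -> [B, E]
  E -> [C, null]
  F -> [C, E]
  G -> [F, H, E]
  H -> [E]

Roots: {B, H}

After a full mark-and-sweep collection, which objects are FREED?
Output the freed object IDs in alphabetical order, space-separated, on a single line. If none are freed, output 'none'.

Answer: A

Derivation:
Roots: B H
Mark B: refs=G, marked=B
Mark H: refs=E, marked=B H
Mark G: refs=F H E, marked=B G H
Mark E: refs=C null, marked=B E G H
Mark F: refs=C E, marked=B E F G H
Mark C: refs=D, marked=B C E F G H
Mark D: refs=B E, marked=B C D E F G H
Unmarked (collected): A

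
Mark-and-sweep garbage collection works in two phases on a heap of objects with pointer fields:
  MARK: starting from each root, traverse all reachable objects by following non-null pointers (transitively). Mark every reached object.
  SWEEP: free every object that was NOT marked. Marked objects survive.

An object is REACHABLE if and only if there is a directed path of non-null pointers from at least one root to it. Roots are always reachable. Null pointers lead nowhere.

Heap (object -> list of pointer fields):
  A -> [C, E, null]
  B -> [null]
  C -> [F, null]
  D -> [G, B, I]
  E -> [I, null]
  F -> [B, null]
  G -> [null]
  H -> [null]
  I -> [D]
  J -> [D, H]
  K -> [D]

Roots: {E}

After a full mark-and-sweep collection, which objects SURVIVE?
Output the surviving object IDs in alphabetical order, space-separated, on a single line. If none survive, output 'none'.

Answer: B D E G I

Derivation:
Roots: E
Mark E: refs=I null, marked=E
Mark I: refs=D, marked=E I
Mark D: refs=G B I, marked=D E I
Mark G: refs=null, marked=D E G I
Mark B: refs=null, marked=B D E G I
Unmarked (collected): A C F H J K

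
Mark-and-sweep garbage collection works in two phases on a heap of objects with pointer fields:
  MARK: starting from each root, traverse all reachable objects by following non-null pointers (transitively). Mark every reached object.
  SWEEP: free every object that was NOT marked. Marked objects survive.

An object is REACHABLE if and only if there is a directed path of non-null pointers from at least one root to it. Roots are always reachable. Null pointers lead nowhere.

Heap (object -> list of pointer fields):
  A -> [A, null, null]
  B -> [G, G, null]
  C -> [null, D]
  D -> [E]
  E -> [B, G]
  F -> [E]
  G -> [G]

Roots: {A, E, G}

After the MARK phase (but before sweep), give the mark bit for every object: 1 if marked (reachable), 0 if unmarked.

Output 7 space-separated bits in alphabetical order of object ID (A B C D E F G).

Roots: A E G
Mark A: refs=A null null, marked=A
Mark E: refs=B G, marked=A E
Mark G: refs=G, marked=A E G
Mark B: refs=G G null, marked=A B E G
Unmarked (collected): C D F

Answer: 1 1 0 0 1 0 1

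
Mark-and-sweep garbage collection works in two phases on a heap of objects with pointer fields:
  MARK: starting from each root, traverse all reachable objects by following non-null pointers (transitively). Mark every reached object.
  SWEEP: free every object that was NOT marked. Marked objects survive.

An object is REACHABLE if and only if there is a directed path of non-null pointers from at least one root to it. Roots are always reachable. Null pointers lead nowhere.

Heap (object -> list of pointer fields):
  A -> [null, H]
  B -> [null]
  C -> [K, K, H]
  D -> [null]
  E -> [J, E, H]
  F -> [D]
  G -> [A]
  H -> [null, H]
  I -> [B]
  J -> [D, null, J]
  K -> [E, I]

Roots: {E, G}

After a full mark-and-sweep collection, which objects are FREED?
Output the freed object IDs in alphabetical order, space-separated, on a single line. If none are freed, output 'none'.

Answer: B C F I K

Derivation:
Roots: E G
Mark E: refs=J E H, marked=E
Mark G: refs=A, marked=E G
Mark J: refs=D null J, marked=E G J
Mark H: refs=null H, marked=E G H J
Mark A: refs=null H, marked=A E G H J
Mark D: refs=null, marked=A D E G H J
Unmarked (collected): B C F I K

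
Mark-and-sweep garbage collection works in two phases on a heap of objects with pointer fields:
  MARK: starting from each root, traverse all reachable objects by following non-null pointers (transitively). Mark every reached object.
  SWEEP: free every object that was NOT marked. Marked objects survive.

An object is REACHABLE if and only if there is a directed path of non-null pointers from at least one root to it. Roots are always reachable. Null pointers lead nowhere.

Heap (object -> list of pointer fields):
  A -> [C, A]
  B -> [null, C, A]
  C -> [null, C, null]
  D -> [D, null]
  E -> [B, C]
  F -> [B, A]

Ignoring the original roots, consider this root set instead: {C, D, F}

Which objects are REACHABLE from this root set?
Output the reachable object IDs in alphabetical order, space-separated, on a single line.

Answer: A B C D F

Derivation:
Roots: C D F
Mark C: refs=null C null, marked=C
Mark D: refs=D null, marked=C D
Mark F: refs=B A, marked=C D F
Mark B: refs=null C A, marked=B C D F
Mark A: refs=C A, marked=A B C D F
Unmarked (collected): E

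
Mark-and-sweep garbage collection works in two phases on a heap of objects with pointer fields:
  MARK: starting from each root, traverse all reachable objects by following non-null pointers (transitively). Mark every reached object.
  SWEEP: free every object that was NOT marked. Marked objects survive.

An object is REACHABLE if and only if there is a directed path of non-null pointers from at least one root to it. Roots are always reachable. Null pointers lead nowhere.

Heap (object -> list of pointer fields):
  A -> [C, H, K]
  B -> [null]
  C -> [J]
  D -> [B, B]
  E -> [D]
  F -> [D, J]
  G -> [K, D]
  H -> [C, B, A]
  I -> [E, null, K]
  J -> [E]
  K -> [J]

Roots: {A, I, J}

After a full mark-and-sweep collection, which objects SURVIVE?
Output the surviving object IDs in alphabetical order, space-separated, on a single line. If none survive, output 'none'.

Answer: A B C D E H I J K

Derivation:
Roots: A I J
Mark A: refs=C H K, marked=A
Mark I: refs=E null K, marked=A I
Mark J: refs=E, marked=A I J
Mark C: refs=J, marked=A C I J
Mark H: refs=C B A, marked=A C H I J
Mark K: refs=J, marked=A C H I J K
Mark E: refs=D, marked=A C E H I J K
Mark B: refs=null, marked=A B C E H I J K
Mark D: refs=B B, marked=A B C D E H I J K
Unmarked (collected): F G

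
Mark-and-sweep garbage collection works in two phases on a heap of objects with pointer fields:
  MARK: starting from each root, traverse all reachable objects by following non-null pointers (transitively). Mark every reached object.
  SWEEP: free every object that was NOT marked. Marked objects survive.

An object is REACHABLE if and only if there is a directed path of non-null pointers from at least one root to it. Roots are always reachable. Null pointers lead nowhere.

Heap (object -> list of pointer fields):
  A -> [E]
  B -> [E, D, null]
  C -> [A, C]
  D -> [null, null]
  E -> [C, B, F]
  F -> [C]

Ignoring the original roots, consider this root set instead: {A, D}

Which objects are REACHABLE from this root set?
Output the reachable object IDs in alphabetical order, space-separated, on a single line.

Roots: A D
Mark A: refs=E, marked=A
Mark D: refs=null null, marked=A D
Mark E: refs=C B F, marked=A D E
Mark C: refs=A C, marked=A C D E
Mark B: refs=E D null, marked=A B C D E
Mark F: refs=C, marked=A B C D E F
Unmarked (collected): (none)

Answer: A B C D E F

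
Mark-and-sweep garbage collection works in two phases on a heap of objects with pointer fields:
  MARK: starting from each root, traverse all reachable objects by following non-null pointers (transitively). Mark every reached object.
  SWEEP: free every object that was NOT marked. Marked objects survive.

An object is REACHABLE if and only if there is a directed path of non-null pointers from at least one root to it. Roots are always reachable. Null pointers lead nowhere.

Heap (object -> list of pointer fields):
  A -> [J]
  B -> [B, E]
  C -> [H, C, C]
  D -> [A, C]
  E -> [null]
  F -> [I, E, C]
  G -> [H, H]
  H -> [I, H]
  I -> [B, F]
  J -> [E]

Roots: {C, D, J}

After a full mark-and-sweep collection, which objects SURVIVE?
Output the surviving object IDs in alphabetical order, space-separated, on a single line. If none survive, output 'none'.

Roots: C D J
Mark C: refs=H C C, marked=C
Mark D: refs=A C, marked=C D
Mark J: refs=E, marked=C D J
Mark H: refs=I H, marked=C D H J
Mark A: refs=J, marked=A C D H J
Mark E: refs=null, marked=A C D E H J
Mark I: refs=B F, marked=A C D E H I J
Mark B: refs=B E, marked=A B C D E H I J
Mark F: refs=I E C, marked=A B C D E F H I J
Unmarked (collected): G

Answer: A B C D E F H I J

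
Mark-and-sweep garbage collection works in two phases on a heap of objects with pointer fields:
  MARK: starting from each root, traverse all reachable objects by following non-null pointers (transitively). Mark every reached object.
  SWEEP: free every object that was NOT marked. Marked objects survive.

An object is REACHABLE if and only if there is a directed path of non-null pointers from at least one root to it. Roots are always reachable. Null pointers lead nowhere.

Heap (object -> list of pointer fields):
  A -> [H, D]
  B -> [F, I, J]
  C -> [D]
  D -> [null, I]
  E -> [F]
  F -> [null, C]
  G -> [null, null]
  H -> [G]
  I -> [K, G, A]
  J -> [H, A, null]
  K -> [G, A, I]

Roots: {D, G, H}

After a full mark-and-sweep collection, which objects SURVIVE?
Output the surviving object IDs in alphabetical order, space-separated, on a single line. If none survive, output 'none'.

Roots: D G H
Mark D: refs=null I, marked=D
Mark G: refs=null null, marked=D G
Mark H: refs=G, marked=D G H
Mark I: refs=K G A, marked=D G H I
Mark K: refs=G A I, marked=D G H I K
Mark A: refs=H D, marked=A D G H I K
Unmarked (collected): B C E F J

Answer: A D G H I K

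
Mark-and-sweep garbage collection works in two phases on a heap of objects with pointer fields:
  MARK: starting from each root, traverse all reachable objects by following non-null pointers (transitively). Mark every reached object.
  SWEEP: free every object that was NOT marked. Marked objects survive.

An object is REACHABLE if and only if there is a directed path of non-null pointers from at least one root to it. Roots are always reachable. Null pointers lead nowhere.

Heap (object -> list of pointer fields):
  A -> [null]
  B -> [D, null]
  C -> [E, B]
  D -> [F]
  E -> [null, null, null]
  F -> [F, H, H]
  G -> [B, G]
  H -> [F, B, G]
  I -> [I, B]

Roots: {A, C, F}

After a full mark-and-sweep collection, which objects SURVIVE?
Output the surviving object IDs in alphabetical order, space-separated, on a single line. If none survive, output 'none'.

Answer: A B C D E F G H

Derivation:
Roots: A C F
Mark A: refs=null, marked=A
Mark C: refs=E B, marked=A C
Mark F: refs=F H H, marked=A C F
Mark E: refs=null null null, marked=A C E F
Mark B: refs=D null, marked=A B C E F
Mark H: refs=F B G, marked=A B C E F H
Mark D: refs=F, marked=A B C D E F H
Mark G: refs=B G, marked=A B C D E F G H
Unmarked (collected): I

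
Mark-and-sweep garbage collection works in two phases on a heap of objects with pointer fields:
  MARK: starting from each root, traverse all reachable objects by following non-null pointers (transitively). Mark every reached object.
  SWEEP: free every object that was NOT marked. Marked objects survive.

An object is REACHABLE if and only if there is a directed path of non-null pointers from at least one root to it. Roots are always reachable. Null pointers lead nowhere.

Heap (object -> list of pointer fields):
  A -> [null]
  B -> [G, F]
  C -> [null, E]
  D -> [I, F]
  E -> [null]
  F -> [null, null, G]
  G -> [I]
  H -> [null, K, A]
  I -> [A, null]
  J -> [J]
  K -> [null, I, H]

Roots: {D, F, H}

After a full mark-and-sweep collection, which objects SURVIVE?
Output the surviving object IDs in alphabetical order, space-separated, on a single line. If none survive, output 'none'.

Roots: D F H
Mark D: refs=I F, marked=D
Mark F: refs=null null G, marked=D F
Mark H: refs=null K A, marked=D F H
Mark I: refs=A null, marked=D F H I
Mark G: refs=I, marked=D F G H I
Mark K: refs=null I H, marked=D F G H I K
Mark A: refs=null, marked=A D F G H I K
Unmarked (collected): B C E J

Answer: A D F G H I K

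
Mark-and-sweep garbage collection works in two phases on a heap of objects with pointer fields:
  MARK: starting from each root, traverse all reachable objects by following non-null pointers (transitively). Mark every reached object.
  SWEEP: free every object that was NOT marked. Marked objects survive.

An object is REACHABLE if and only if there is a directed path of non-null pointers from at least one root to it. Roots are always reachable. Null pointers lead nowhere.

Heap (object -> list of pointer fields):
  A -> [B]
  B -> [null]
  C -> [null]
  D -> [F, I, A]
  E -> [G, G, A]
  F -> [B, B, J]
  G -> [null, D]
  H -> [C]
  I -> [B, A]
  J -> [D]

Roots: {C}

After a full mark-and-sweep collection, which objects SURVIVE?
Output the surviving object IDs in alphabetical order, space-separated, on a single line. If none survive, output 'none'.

Roots: C
Mark C: refs=null, marked=C
Unmarked (collected): A B D E F G H I J

Answer: C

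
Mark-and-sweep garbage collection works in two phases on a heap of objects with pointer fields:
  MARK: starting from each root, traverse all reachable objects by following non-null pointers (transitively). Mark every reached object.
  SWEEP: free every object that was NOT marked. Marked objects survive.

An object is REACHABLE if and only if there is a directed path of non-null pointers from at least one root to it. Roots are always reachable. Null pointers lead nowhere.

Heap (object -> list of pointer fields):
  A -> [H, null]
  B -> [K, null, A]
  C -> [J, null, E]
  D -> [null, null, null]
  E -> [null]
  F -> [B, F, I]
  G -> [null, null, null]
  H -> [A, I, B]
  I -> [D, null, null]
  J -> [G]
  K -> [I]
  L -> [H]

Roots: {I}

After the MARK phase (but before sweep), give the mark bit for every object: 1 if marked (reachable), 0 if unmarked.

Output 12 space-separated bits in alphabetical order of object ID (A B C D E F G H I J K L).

Roots: I
Mark I: refs=D null null, marked=I
Mark D: refs=null null null, marked=D I
Unmarked (collected): A B C E F G H J K L

Answer: 0 0 0 1 0 0 0 0 1 0 0 0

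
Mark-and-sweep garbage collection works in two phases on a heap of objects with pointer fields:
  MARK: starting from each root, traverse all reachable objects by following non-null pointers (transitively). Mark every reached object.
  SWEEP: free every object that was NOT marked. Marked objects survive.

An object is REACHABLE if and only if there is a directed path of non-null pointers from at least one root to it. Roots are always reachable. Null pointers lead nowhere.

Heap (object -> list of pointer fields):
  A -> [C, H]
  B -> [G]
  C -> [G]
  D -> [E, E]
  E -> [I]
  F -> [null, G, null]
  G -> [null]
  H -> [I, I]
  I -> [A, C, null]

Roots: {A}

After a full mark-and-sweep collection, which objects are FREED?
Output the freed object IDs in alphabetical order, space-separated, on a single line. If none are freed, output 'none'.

Roots: A
Mark A: refs=C H, marked=A
Mark C: refs=G, marked=A C
Mark H: refs=I I, marked=A C H
Mark G: refs=null, marked=A C G H
Mark I: refs=A C null, marked=A C G H I
Unmarked (collected): B D E F

Answer: B D E F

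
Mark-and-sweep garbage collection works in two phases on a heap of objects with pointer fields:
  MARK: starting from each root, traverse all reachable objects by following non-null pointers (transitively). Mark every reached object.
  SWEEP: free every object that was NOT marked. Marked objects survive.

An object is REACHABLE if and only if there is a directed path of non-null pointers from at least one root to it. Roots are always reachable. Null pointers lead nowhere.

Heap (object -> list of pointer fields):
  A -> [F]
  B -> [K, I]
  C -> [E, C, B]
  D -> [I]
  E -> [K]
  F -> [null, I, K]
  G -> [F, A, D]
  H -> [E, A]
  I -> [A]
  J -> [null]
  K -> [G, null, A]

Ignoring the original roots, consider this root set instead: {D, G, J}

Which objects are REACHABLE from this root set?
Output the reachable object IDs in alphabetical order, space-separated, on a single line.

Answer: A D F G I J K

Derivation:
Roots: D G J
Mark D: refs=I, marked=D
Mark G: refs=F A D, marked=D G
Mark J: refs=null, marked=D G J
Mark I: refs=A, marked=D G I J
Mark F: refs=null I K, marked=D F G I J
Mark A: refs=F, marked=A D F G I J
Mark K: refs=G null A, marked=A D F G I J K
Unmarked (collected): B C E H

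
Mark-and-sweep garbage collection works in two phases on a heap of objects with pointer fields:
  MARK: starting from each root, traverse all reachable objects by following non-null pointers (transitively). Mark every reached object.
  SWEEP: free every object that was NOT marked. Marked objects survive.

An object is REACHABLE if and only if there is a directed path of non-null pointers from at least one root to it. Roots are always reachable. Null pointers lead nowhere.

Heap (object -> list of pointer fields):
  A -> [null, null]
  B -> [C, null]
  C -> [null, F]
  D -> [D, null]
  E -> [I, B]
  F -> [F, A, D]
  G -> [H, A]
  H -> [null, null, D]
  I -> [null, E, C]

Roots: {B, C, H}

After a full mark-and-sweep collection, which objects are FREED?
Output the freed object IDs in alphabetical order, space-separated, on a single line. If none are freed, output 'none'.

Answer: E G I

Derivation:
Roots: B C H
Mark B: refs=C null, marked=B
Mark C: refs=null F, marked=B C
Mark H: refs=null null D, marked=B C H
Mark F: refs=F A D, marked=B C F H
Mark D: refs=D null, marked=B C D F H
Mark A: refs=null null, marked=A B C D F H
Unmarked (collected): E G I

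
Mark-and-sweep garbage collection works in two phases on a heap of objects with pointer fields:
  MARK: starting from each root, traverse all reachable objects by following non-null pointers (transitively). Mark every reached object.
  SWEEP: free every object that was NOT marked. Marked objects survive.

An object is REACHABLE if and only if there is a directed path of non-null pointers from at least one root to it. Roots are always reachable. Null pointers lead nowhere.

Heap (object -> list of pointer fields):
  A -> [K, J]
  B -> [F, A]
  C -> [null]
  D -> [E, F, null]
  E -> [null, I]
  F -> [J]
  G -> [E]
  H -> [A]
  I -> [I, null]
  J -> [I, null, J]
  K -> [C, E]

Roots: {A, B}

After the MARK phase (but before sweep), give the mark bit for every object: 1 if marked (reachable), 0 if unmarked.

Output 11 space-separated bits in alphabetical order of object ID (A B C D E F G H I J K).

Roots: A B
Mark A: refs=K J, marked=A
Mark B: refs=F A, marked=A B
Mark K: refs=C E, marked=A B K
Mark J: refs=I null J, marked=A B J K
Mark F: refs=J, marked=A B F J K
Mark C: refs=null, marked=A B C F J K
Mark E: refs=null I, marked=A B C E F J K
Mark I: refs=I null, marked=A B C E F I J K
Unmarked (collected): D G H

Answer: 1 1 1 0 1 1 0 0 1 1 1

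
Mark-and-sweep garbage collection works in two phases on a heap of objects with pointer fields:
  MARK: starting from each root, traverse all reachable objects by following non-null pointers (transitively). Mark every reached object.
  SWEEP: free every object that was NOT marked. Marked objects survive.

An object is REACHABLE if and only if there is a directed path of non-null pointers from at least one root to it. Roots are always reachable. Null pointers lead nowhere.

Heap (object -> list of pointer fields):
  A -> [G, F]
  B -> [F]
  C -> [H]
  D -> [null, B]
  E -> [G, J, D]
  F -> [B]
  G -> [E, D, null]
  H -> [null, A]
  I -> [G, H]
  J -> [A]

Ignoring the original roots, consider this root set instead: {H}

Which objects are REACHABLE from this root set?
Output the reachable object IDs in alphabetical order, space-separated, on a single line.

Answer: A B D E F G H J

Derivation:
Roots: H
Mark H: refs=null A, marked=H
Mark A: refs=G F, marked=A H
Mark G: refs=E D null, marked=A G H
Mark F: refs=B, marked=A F G H
Mark E: refs=G J D, marked=A E F G H
Mark D: refs=null B, marked=A D E F G H
Mark B: refs=F, marked=A B D E F G H
Mark J: refs=A, marked=A B D E F G H J
Unmarked (collected): C I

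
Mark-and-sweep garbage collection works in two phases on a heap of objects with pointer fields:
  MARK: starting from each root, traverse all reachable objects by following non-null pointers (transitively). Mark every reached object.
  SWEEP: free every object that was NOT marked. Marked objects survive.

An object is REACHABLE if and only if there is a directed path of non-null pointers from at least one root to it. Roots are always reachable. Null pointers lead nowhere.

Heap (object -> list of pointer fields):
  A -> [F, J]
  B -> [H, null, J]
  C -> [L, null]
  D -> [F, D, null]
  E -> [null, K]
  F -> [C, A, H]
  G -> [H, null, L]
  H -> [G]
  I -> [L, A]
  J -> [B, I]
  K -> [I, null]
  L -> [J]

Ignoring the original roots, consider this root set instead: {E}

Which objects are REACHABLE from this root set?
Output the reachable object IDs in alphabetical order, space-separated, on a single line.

Roots: E
Mark E: refs=null K, marked=E
Mark K: refs=I null, marked=E K
Mark I: refs=L A, marked=E I K
Mark L: refs=J, marked=E I K L
Mark A: refs=F J, marked=A E I K L
Mark J: refs=B I, marked=A E I J K L
Mark F: refs=C A H, marked=A E F I J K L
Mark B: refs=H null J, marked=A B E F I J K L
Mark C: refs=L null, marked=A B C E F I J K L
Mark H: refs=G, marked=A B C E F H I J K L
Mark G: refs=H null L, marked=A B C E F G H I J K L
Unmarked (collected): D

Answer: A B C E F G H I J K L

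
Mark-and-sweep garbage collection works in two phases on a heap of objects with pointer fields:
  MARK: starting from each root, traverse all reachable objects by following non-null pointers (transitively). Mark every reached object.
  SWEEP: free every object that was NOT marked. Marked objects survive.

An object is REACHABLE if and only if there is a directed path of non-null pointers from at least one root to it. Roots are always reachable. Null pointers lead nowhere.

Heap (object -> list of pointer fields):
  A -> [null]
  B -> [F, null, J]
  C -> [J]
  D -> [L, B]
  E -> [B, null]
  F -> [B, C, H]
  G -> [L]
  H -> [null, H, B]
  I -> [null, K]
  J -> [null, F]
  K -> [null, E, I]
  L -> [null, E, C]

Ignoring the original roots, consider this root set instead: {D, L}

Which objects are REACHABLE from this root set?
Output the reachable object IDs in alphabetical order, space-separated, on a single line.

Roots: D L
Mark D: refs=L B, marked=D
Mark L: refs=null E C, marked=D L
Mark B: refs=F null J, marked=B D L
Mark E: refs=B null, marked=B D E L
Mark C: refs=J, marked=B C D E L
Mark F: refs=B C H, marked=B C D E F L
Mark J: refs=null F, marked=B C D E F J L
Mark H: refs=null H B, marked=B C D E F H J L
Unmarked (collected): A G I K

Answer: B C D E F H J L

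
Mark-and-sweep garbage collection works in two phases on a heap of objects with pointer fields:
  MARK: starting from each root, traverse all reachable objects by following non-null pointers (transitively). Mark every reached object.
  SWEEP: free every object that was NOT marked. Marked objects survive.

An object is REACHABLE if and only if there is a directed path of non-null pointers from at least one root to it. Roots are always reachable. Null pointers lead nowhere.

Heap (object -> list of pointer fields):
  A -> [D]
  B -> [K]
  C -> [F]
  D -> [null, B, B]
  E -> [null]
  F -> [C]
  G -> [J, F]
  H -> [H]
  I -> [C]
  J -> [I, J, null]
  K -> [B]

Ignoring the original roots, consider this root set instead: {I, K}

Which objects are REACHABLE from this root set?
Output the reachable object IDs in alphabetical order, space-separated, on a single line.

Answer: B C F I K

Derivation:
Roots: I K
Mark I: refs=C, marked=I
Mark K: refs=B, marked=I K
Mark C: refs=F, marked=C I K
Mark B: refs=K, marked=B C I K
Mark F: refs=C, marked=B C F I K
Unmarked (collected): A D E G H J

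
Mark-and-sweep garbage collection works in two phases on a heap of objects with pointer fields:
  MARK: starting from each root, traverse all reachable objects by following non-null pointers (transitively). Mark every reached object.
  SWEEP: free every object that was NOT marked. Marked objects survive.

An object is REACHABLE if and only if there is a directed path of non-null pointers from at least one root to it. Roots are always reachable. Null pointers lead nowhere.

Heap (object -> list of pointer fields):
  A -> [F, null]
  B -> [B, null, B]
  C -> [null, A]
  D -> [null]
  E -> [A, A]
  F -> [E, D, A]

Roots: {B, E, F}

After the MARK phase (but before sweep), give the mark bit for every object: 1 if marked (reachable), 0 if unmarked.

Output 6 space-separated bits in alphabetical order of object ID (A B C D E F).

Roots: B E F
Mark B: refs=B null B, marked=B
Mark E: refs=A A, marked=B E
Mark F: refs=E D A, marked=B E F
Mark A: refs=F null, marked=A B E F
Mark D: refs=null, marked=A B D E F
Unmarked (collected): C

Answer: 1 1 0 1 1 1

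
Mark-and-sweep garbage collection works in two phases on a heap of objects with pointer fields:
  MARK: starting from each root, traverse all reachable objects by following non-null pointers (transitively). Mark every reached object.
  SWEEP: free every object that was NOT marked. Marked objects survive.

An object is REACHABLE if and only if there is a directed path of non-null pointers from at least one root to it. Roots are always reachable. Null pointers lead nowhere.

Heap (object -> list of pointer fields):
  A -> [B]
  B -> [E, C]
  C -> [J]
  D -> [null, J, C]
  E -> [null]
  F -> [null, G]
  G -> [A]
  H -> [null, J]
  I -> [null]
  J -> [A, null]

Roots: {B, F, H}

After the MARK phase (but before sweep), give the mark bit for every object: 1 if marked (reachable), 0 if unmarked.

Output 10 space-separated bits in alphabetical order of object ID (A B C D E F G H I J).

Answer: 1 1 1 0 1 1 1 1 0 1

Derivation:
Roots: B F H
Mark B: refs=E C, marked=B
Mark F: refs=null G, marked=B F
Mark H: refs=null J, marked=B F H
Mark E: refs=null, marked=B E F H
Mark C: refs=J, marked=B C E F H
Mark G: refs=A, marked=B C E F G H
Mark J: refs=A null, marked=B C E F G H J
Mark A: refs=B, marked=A B C E F G H J
Unmarked (collected): D I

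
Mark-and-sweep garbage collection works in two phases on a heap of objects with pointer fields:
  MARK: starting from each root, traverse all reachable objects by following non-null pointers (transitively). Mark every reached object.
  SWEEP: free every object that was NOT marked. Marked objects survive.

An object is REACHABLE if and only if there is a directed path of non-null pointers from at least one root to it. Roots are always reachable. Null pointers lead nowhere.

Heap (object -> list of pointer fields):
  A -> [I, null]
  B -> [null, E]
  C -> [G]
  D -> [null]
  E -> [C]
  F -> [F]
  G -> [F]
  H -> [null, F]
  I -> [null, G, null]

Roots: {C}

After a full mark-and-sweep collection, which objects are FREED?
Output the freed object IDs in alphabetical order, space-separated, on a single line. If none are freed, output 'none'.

Answer: A B D E H I

Derivation:
Roots: C
Mark C: refs=G, marked=C
Mark G: refs=F, marked=C G
Mark F: refs=F, marked=C F G
Unmarked (collected): A B D E H I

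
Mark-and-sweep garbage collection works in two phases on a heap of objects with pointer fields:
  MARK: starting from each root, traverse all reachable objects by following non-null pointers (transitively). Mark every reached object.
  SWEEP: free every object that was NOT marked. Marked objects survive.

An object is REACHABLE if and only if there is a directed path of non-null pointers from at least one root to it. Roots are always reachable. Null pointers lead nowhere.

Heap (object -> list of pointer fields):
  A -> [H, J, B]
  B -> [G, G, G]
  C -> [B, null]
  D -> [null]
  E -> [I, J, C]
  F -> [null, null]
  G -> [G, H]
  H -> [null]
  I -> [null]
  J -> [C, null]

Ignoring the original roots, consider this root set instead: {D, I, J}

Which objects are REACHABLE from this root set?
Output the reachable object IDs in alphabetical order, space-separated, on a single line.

Roots: D I J
Mark D: refs=null, marked=D
Mark I: refs=null, marked=D I
Mark J: refs=C null, marked=D I J
Mark C: refs=B null, marked=C D I J
Mark B: refs=G G G, marked=B C D I J
Mark G: refs=G H, marked=B C D G I J
Mark H: refs=null, marked=B C D G H I J
Unmarked (collected): A E F

Answer: B C D G H I J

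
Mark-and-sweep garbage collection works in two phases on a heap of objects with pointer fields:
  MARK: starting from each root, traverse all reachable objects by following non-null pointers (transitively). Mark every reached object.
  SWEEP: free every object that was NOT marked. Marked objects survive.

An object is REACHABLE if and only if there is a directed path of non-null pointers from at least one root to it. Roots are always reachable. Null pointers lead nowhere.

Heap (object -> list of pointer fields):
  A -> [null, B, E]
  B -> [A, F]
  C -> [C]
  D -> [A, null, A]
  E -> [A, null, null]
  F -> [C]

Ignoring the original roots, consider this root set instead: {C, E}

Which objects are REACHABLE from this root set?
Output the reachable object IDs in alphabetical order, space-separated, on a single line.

Answer: A B C E F

Derivation:
Roots: C E
Mark C: refs=C, marked=C
Mark E: refs=A null null, marked=C E
Mark A: refs=null B E, marked=A C E
Mark B: refs=A F, marked=A B C E
Mark F: refs=C, marked=A B C E F
Unmarked (collected): D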